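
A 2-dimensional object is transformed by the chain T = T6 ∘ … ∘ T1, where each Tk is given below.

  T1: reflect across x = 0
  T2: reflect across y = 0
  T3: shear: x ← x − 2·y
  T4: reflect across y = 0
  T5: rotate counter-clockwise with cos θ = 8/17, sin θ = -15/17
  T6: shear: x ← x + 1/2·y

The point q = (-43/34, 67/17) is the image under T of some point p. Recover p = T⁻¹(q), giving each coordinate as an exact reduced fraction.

p = (3, -1)

T1 = [-1 0 0; 0 1 0; 0 0 1]
T2·T1 = [-1 0 0; 0 -1 0; 0 0 1]
T3·…·T1 = [-1 2 0; 0 -1 0; 0 0 1]
T4·…·T1 = [-1 2 0; 0 1 0; 0 0 1]
T5·…·T1 = [-8/17 31/17 0; 15/17 -22/17 0; 0 0 1]
T6·…·T1 = [-1/34 20/17 0; 15/17 -22/17 0; 0 0 1]
det M = -1; M⁻¹ = [22/17 20/17 0; 15/17 1/34 0; 0 0 1]
M⁻¹ · (-43/34, 67/17)ᵀ = (3, -1)ᵀ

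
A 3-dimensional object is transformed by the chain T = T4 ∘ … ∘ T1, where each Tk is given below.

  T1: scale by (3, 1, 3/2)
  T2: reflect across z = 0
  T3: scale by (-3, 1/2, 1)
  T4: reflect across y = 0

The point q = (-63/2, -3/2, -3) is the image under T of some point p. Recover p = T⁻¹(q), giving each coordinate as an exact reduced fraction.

p = (7/2, 3, 2)

T1 = [3 0 0 0; 0 1 0 0; 0 0 3/2 0; 0 0 0 1]
T2·T1 = [3 0 0 0; 0 1 0 0; 0 0 -3/2 0; 0 0 0 1]
T3·…·T1 = [-9 0 0 0; 0 1/2 0 0; 0 0 -3/2 0; 0 0 0 1]
T4·…·T1 = [-9 0 0 0; 0 -1/2 0 0; 0 0 -3/2 0; 0 0 0 1]
det M = -27/4; M⁻¹ = [-1/9 0 0 0; 0 -2 0 0; 0 0 -2/3 0; 0 0 0 1]
M⁻¹ · (-63/2, -3/2, -3)ᵀ = (7/2, 3, 2)ᵀ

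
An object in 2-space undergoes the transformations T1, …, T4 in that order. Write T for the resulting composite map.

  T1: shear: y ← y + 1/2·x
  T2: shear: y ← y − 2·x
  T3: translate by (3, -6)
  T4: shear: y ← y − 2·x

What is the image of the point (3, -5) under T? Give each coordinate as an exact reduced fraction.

T(p) = (6, -55/2)

T1 shear: y ← y + 1/2·x: (3, -5) → (3, -7/2)
T2 shear: y ← y − 2·x: (3, -7/2) → (3, -19/2)
T3 translate by (3, -6): (3, -19/2) → (6, -31/2)
T4 shear: y ← y − 2·x: (6, -31/2) → (6, -55/2)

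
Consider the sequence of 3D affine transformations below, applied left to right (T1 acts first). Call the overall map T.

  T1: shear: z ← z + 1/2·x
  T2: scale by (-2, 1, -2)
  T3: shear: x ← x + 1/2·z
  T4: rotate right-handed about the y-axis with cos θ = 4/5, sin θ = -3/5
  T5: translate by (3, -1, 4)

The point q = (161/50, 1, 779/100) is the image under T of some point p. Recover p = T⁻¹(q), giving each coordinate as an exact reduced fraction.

T1 = [1 0 0 0; 0 1 0 0; 1/2 0 1 0; 0 0 0 1]
T2·T1 = [-2 0 0 0; 0 1 0 0; -1 0 -2 0; 0 0 0 1]
T3·…·T1 = [-5/2 0 -1 0; 0 1 0 0; -1 0 -2 0; 0 0 0 1]
T4·…·T1 = [-7/5 0 2/5 0; 0 1 0 0; -23/10 0 -11/5 0; 0 0 0 1]
T5·…·T1 = [-7/5 0 2/5 3; 0 1 0 -1; -23/10 0 -11/5 4; 0 0 0 1]
det M = 4; M⁻¹ = [-11/20 0 -1/10 41/20; 0 1 0 1; 23/40 0 -7/20 -13/40; 0 0 0 1]
M⁻¹ · (161/50, 1, 779/100)ᵀ = (-1/2, 2, -6/5)ᵀ

p = (-1/2, 2, -6/5)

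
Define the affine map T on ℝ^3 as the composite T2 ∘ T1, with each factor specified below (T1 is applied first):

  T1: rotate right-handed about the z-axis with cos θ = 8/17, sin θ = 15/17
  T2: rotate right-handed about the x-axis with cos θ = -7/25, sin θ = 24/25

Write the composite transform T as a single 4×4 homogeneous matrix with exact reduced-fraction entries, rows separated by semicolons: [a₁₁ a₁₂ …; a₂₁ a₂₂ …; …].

T = [8/17 -15/17 0 0; -21/85 -56/425 -24/25 0; 72/85 192/425 -7/25 0; 0 0 0 1]

T1 = [8/17 -15/17 0 0; 15/17 8/17 0 0; 0 0 1 0; 0 0 0 1]
T2·T1 = [8/17 -15/17 0 0; -21/85 -56/425 -24/25 0; 72/85 192/425 -7/25 0; 0 0 0 1]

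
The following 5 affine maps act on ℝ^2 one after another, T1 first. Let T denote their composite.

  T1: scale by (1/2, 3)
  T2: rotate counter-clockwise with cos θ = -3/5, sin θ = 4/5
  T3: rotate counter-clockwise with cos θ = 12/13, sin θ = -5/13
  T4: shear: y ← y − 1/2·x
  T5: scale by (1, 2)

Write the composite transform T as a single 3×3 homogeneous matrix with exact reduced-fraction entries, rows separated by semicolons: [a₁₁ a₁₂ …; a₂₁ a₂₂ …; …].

T = [-8/65 -189/65 0; 71/65 93/65 0; 0 0 1]

T1 = [1/2 0 0; 0 3 0; 0 0 1]
T2·T1 = [-3/10 -12/5 0; 2/5 -9/5 0; 0 0 1]
T3·…·T1 = [-8/65 -189/65 0; 63/130 -48/65 0; 0 0 1]
T4·…·T1 = [-8/65 -189/65 0; 71/130 93/130 0; 0 0 1]
T5·…·T1 = [-8/65 -189/65 0; 71/65 93/65 0; 0 0 1]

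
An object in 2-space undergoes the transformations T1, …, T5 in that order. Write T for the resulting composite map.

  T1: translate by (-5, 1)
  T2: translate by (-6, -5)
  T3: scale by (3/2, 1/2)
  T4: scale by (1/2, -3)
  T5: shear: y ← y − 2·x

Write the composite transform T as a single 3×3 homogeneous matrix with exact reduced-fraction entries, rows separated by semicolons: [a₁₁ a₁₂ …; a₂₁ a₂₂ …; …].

T = [3/4 0 -33/4; -3/2 -3/2 45/2; 0 0 1]

T1 = [1 0 -5; 0 1 1; 0 0 1]
T2·T1 = [1 0 -11; 0 1 -4; 0 0 1]
T3·…·T1 = [3/2 0 -33/2; 0 1/2 -2; 0 0 1]
T4·…·T1 = [3/4 0 -33/4; 0 -3/2 6; 0 0 1]
T5·…·T1 = [3/4 0 -33/4; -3/2 -3/2 45/2; 0 0 1]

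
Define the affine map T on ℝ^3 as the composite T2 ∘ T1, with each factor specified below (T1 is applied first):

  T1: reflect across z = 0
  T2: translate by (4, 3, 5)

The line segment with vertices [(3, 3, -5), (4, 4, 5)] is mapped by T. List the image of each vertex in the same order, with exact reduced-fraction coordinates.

T1 reflect across z = 0: (3, 3, -5) → (3, 3, 5); (4, 4, 5) → (4, 4, -5)
T2 translate by (4, 3, 5): (3, 3, 5) → (7, 6, 10); (4, 4, -5) → (8, 7, 0)

image vertices: (7, 6, 10), (8, 7, 0)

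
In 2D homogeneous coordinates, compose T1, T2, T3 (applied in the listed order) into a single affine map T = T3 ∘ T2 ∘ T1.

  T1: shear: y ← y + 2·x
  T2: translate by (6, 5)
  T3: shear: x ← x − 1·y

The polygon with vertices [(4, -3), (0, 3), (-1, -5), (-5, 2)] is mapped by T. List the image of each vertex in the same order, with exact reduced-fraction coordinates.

image vertices: (0, 10), (-2, 8), (7, -2), (4, -3)

T1 shear: y ← y + 2·x: (4, -3) → (4, 5); (0, 3) → (0, 3); (-1, -5) → (-1, -7); (-5, 2) → (-5, -8)
T2 translate by (6, 5): (4, 5) → (10, 10); (0, 3) → (6, 8); (-1, -7) → (5, -2); (-5, -8) → (1, -3)
T3 shear: x ← x − 1·y: (10, 10) → (0, 10); (6, 8) → (-2, 8); (5, -2) → (7, -2); (1, -3) → (4, -3)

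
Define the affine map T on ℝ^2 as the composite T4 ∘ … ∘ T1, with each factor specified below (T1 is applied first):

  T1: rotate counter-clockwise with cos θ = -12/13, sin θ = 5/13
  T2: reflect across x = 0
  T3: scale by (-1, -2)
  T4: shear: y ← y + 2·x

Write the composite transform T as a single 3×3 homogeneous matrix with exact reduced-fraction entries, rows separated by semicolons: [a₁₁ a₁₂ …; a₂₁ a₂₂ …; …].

T1 = [-12/13 -5/13 0; 5/13 -12/13 0; 0 0 1]
T2·T1 = [12/13 5/13 0; 5/13 -12/13 0; 0 0 1]
T3·…·T1 = [-12/13 -5/13 0; -10/13 24/13 0; 0 0 1]
T4·…·T1 = [-12/13 -5/13 0; -34/13 14/13 0; 0 0 1]

T = [-12/13 -5/13 0; -34/13 14/13 0; 0 0 1]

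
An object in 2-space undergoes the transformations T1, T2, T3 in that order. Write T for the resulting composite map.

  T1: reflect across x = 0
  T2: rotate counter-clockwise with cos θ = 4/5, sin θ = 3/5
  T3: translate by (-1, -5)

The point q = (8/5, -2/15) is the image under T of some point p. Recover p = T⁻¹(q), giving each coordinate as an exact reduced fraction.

T1 = [-1 0 0; 0 1 0; 0 0 1]
T2·T1 = [-4/5 -3/5 0; -3/5 4/5 0; 0 0 1]
T3·…·T1 = [-4/5 -3/5 -1; -3/5 4/5 -5; 0 0 1]
det M = -1; M⁻¹ = [-4/5 -3/5 -19/5; -3/5 4/5 17/5; 0 0 1]
M⁻¹ · (8/5, -2/15)ᵀ = (-5, 7/3)ᵀ

p = (-5, 7/3)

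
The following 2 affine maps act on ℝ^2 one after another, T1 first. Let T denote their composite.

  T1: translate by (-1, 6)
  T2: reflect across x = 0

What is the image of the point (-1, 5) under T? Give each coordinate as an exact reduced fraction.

T1 translate by (-1, 6): (-1, 5) → (-2, 11)
T2 reflect across x = 0: (-2, 11) → (2, 11)

T(p) = (2, 11)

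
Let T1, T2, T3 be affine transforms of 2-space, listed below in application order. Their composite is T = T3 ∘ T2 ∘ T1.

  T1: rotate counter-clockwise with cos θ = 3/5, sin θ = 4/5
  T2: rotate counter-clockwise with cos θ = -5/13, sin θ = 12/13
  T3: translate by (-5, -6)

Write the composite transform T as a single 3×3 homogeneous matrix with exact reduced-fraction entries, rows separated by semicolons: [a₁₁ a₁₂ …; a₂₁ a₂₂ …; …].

T = [-63/65 -16/65 -5; 16/65 -63/65 -6; 0 0 1]

T1 = [3/5 -4/5 0; 4/5 3/5 0; 0 0 1]
T2·T1 = [-63/65 -16/65 0; 16/65 -63/65 0; 0 0 1]
T3·…·T1 = [-63/65 -16/65 -5; 16/65 -63/65 -6; 0 0 1]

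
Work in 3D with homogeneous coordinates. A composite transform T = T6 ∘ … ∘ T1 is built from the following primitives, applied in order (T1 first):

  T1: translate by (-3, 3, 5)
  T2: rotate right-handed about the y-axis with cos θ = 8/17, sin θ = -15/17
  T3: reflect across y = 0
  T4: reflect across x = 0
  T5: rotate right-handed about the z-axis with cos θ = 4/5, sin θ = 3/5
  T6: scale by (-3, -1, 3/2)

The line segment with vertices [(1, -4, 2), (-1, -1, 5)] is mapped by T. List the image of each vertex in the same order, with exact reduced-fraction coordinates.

T1 translate by (-3, 3, 5): (1, -4, 2) → (-2, -1, 7); (-1, -1, 5) → (-4, 2, 10)
T2 rotate right-handed about the y-axis with cos θ = 8/17, sin θ = -15/17: (-2, -1, 7) → (-121/17, -1, 26/17); (-4, 2, 10) → (-182/17, 2, 20/17)
T3 reflect across y = 0: (-121/17, -1, 26/17) → (-121/17, 1, 26/17); (-182/17, 2, 20/17) → (-182/17, -2, 20/17)
T4 reflect across x = 0: (-121/17, 1, 26/17) → (121/17, 1, 26/17); (-182/17, -2, 20/17) → (182/17, -2, 20/17)
T5 rotate right-handed about the z-axis with cos θ = 4/5, sin θ = 3/5: (121/17, 1, 26/17) → (433/85, 431/85, 26/17); (182/17, -2, 20/17) → (166/17, 82/17, 20/17)
T6 scale by (-3, -1, 3/2): (433/85, 431/85, 26/17) → (-1299/85, -431/85, 39/17); (166/17, 82/17, 20/17) → (-498/17, -82/17, 30/17)

image vertices: (-1299/85, -431/85, 39/17), (-498/17, -82/17, 30/17)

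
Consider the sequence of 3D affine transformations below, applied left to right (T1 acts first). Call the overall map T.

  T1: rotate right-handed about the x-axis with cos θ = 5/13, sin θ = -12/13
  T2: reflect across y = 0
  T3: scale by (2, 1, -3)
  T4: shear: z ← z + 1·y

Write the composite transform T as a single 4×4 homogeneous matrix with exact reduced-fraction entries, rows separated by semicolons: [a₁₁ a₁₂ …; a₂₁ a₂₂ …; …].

T1 = [1 0 0 0; 0 5/13 12/13 0; 0 -12/13 5/13 0; 0 0 0 1]
T2·T1 = [1 0 0 0; 0 -5/13 -12/13 0; 0 -12/13 5/13 0; 0 0 0 1]
T3·…·T1 = [2 0 0 0; 0 -5/13 -12/13 0; 0 36/13 -15/13 0; 0 0 0 1]
T4·…·T1 = [2 0 0 0; 0 -5/13 -12/13 0; 0 31/13 -27/13 0; 0 0 0 1]

T = [2 0 0 0; 0 -5/13 -12/13 0; 0 31/13 -27/13 0; 0 0 0 1]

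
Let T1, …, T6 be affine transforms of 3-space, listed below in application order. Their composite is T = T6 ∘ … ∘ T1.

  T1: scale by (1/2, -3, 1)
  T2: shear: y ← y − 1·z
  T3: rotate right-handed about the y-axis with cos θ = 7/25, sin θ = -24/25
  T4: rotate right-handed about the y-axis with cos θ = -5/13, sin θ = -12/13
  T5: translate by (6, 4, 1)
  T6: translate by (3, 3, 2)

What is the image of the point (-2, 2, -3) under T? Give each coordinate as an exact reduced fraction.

T1 scale by (1/2, -3, 1): (-2, 2, -3) → (-1, -6, -3)
T2 shear: y ← y − 1·z: (-1, -6, -3) → (-1, -3, -3)
T3 rotate right-handed about the y-axis with cos θ = 7/25, sin θ = -24/25: (-1, -3, -3) → (13/5, -3, -9/5)
T4 rotate right-handed about the y-axis with cos θ = -5/13, sin θ = -12/13: (13/5, -3, -9/5) → (43/65, -3, 201/65)
T5 translate by (6, 4, 1): (43/65, -3, 201/65) → (433/65, 1, 266/65)
T6 translate by (3, 3, 2): (433/65, 1, 266/65) → (628/65, 4, 396/65)

T(p) = (628/65, 4, 396/65)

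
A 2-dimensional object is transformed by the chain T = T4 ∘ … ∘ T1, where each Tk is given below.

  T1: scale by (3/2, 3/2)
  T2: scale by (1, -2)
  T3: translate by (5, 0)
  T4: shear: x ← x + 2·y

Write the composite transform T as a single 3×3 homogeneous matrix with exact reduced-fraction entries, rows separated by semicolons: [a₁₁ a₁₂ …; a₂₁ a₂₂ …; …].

T1 = [3/2 0 0; 0 3/2 0; 0 0 1]
T2·T1 = [3/2 0 0; 0 -3 0; 0 0 1]
T3·…·T1 = [3/2 0 5; 0 -3 0; 0 0 1]
T4·…·T1 = [3/2 -6 5; 0 -3 0; 0 0 1]

T = [3/2 -6 5; 0 -3 0; 0 0 1]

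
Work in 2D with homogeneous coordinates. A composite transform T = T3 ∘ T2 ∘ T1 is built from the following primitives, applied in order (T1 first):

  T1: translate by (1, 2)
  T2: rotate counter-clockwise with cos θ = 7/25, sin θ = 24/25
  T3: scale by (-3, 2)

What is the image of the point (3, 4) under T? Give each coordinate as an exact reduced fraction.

T1 translate by (1, 2): (3, 4) → (4, 6)
T2 rotate counter-clockwise with cos θ = 7/25, sin θ = 24/25: (4, 6) → (-116/25, 138/25)
T3 scale by (-3, 2): (-116/25, 138/25) → (348/25, 276/25)

T(p) = (348/25, 276/25)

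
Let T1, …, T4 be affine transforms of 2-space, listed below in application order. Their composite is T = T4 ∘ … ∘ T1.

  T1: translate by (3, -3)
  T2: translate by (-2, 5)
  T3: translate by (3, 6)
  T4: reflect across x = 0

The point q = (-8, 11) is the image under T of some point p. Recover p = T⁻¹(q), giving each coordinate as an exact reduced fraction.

T1 = [1 0 3; 0 1 -3; 0 0 1]
T2·T1 = [1 0 1; 0 1 2; 0 0 1]
T3·…·T1 = [1 0 4; 0 1 8; 0 0 1]
T4·…·T1 = [-1 0 -4; 0 1 8; 0 0 1]
det M = -1; M⁻¹ = [-1 0 -4; 0 1 -8; 0 0 1]
M⁻¹ · (-8, 11)ᵀ = (4, 3)ᵀ

p = (4, 3)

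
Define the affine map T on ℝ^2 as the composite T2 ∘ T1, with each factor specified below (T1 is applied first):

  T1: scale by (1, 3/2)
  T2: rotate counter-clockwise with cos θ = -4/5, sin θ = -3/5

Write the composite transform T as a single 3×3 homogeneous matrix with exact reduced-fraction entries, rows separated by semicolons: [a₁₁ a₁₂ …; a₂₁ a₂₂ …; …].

T = [-4/5 9/10 0; -3/5 -6/5 0; 0 0 1]

T1 = [1 0 0; 0 3/2 0; 0 0 1]
T2·T1 = [-4/5 9/10 0; -3/5 -6/5 0; 0 0 1]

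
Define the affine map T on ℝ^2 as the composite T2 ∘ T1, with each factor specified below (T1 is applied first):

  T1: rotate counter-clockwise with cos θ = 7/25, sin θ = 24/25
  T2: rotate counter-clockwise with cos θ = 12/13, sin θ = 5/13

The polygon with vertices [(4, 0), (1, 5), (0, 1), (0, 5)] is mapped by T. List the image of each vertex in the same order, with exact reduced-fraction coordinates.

T1 rotate counter-clockwise with cos θ = 7/25, sin θ = 24/25: (4, 0) → (28/25, 96/25); (1, 5) → (-113/25, 59/25); (0, 1) → (-24/25, 7/25); (0, 5) → (-24/5, 7/5)
T2 rotate counter-clockwise with cos θ = 12/13, sin θ = 5/13: (28/25, 96/25) → (-144/325, 1292/325); (-113/25, 59/25) → (-127/25, 11/25); (-24/25, 7/25) → (-323/325, -36/325); (-24/5, 7/5) → (-323/65, -36/65)

image vertices: (-144/325, 1292/325), (-127/25, 11/25), (-323/325, -36/325), (-323/65, -36/65)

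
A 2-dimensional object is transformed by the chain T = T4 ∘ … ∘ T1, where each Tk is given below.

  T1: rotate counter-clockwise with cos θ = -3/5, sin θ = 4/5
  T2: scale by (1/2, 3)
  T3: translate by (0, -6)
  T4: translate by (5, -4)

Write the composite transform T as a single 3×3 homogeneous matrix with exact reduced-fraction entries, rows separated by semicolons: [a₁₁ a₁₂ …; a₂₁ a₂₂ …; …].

T1 = [-3/5 -4/5 0; 4/5 -3/5 0; 0 0 1]
T2·T1 = [-3/10 -2/5 0; 12/5 -9/5 0; 0 0 1]
T3·…·T1 = [-3/10 -2/5 0; 12/5 -9/5 -6; 0 0 1]
T4·…·T1 = [-3/10 -2/5 5; 12/5 -9/5 -10; 0 0 1]

T = [-3/10 -2/5 5; 12/5 -9/5 -10; 0 0 1]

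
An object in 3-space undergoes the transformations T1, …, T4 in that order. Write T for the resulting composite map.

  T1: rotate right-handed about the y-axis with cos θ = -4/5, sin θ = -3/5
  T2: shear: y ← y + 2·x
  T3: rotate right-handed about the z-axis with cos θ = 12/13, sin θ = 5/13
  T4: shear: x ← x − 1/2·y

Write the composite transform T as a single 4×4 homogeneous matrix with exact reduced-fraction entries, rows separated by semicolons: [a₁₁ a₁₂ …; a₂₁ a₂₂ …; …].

T = [10/13 -11/13 15/26 0; -116/65 12/13 -87/65 0; 3/5 0 -4/5 0; 0 0 0 1]

T1 = [-4/5 0 -3/5 0; 0 1 0 0; 3/5 0 -4/5 0; 0 0 0 1]
T2·T1 = [-4/5 0 -3/5 0; -8/5 1 -6/5 0; 3/5 0 -4/5 0; 0 0 0 1]
T3·…·T1 = [-8/65 -5/13 -6/65 0; -116/65 12/13 -87/65 0; 3/5 0 -4/5 0; 0 0 0 1]
T4·…·T1 = [10/13 -11/13 15/26 0; -116/65 12/13 -87/65 0; 3/5 0 -4/5 0; 0 0 0 1]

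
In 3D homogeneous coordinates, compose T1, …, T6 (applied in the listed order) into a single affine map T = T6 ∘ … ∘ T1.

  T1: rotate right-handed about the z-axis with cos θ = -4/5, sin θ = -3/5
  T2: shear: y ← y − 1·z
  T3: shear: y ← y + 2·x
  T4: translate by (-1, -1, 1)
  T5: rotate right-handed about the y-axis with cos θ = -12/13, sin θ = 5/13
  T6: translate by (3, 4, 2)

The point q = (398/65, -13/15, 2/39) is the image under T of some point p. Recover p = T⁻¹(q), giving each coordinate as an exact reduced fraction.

T1 = [-4/5 3/5 0 0; -3/5 -4/5 0 0; 0 0 1 0; 0 0 0 1]
T2·T1 = [-4/5 3/5 0 0; -3/5 -4/5 -1 0; 0 0 1 0; 0 0 0 1]
T3·…·T1 = [-4/5 3/5 0 0; -11/5 2/5 -1 0; 0 0 1 0; 0 0 0 1]
T4·…·T1 = [-4/5 3/5 0 -1; -11/5 2/5 -1 -1; 0 0 1 1; 0 0 0 1]
T5·…·T1 = [48/65 -36/65 5/13 17/13; -11/5 2/5 -1 -1; 4/13 -3/13 -12/13 -7/13; 0 0 0 1]
T6·…·T1 = [48/65 -36/65 5/13 56/13; -11/5 2/5 -1 3; 4/13 -3/13 -12/13 19/13; 0 0 0 1]
det M = 1; M⁻¹ = [-3/5 -3/5 2/5 19/5; -152/65 -4/5 -7/65 821/65; 5/13 0 -12/13 -4/13; 0 0 0 1]
M⁻¹ · (398/65, -13/15, 2/39)ᵀ = (2/3, -1, 2)ᵀ

p = (2/3, -1, 2)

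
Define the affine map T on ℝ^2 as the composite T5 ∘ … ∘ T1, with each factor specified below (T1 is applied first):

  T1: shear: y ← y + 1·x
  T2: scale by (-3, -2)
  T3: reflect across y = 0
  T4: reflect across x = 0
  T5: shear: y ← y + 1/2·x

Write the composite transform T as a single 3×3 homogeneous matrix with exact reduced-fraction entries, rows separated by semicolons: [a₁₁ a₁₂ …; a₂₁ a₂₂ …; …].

T = [3 0 0; 7/2 2 0; 0 0 1]

T1 = [1 0 0; 1 1 0; 0 0 1]
T2·T1 = [-3 0 0; -2 -2 0; 0 0 1]
T3·…·T1 = [-3 0 0; 2 2 0; 0 0 1]
T4·…·T1 = [3 0 0; 2 2 0; 0 0 1]
T5·…·T1 = [3 0 0; 7/2 2 0; 0 0 1]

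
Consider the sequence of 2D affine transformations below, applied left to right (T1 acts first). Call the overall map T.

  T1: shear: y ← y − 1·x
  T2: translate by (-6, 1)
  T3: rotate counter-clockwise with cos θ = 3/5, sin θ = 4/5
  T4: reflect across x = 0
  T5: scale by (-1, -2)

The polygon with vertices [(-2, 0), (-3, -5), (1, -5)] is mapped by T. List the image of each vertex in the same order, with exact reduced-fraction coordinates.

T1 shear: y ← y − 1·x: (-2, 0) → (-2, 2); (-3, -5) → (-3, -2); (1, -5) → (1, -6)
T2 translate by (-6, 1): (-2, 2) → (-8, 3); (-3, -2) → (-9, -1); (1, -6) → (-5, -5)
T3 rotate counter-clockwise with cos θ = 3/5, sin θ = 4/5: (-8, 3) → (-36/5, -23/5); (-9, -1) → (-23/5, -39/5); (-5, -5) → (1, -7)
T4 reflect across x = 0: (-36/5, -23/5) → (36/5, -23/5); (-23/5, -39/5) → (23/5, -39/5); (1, -7) → (-1, -7)
T5 scale by (-1, -2): (36/5, -23/5) → (-36/5, 46/5); (23/5, -39/5) → (-23/5, 78/5); (-1, -7) → (1, 14)

image vertices: (-36/5, 46/5), (-23/5, 78/5), (1, 14)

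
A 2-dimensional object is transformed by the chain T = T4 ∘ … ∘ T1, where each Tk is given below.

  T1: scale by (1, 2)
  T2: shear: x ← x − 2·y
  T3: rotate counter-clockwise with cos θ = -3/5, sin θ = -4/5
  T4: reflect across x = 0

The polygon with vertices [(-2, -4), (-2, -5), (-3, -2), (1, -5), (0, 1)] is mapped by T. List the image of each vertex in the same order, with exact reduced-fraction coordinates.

image vertices: (74/5, -32/5), (94/5, -42/5), (31/5, -8/5), (103/5, -54/5), (-4, 2)

T1 scale by (1, 2): (-2, -4) → (-2, -8); (-2, -5) → (-2, -10); (-3, -2) → (-3, -4); (1, -5) → (1, -10); (0, 1) → (0, 2)
T2 shear: x ← x − 2·y: (-2, -8) → (14, -8); (-2, -10) → (18, -10); (-3, -4) → (5, -4); (1, -10) → (21, -10); (0, 2) → (-4, 2)
T3 rotate counter-clockwise with cos θ = -3/5, sin θ = -4/5: (14, -8) → (-74/5, -32/5); (18, -10) → (-94/5, -42/5); (5, -4) → (-31/5, -8/5); (21, -10) → (-103/5, -54/5); (-4, 2) → (4, 2)
T4 reflect across x = 0: (-74/5, -32/5) → (74/5, -32/5); (-94/5, -42/5) → (94/5, -42/5); (-31/5, -8/5) → (31/5, -8/5); (-103/5, -54/5) → (103/5, -54/5); (4, 2) → (-4, 2)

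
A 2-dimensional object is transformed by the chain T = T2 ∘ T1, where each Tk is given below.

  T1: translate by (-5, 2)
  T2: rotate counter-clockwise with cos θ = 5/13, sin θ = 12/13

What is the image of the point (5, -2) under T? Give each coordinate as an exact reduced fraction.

T1 translate by (-5, 2): (5, -2) → (0, 0)
T2 rotate counter-clockwise with cos θ = 5/13, sin θ = 12/13: (0, 0) → (0, 0)

T(p) = (0, 0)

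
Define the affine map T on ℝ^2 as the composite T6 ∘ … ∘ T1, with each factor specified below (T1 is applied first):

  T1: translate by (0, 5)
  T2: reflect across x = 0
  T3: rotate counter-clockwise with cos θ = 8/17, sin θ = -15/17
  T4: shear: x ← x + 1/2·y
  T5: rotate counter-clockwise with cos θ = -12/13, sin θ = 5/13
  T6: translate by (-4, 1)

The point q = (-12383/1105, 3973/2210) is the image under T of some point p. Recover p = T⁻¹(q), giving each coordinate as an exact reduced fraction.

p = (-1, 6/5)

T1 = [1 0 0; 0 1 5; 0 0 1]
T2·T1 = [-1 0 0; 0 1 5; 0 0 1]
T3·…·T1 = [-8/17 15/17 75/17; 15/17 8/17 40/17; 0 0 1]
T4·…·T1 = [-1/34 19/17 95/17; 15/17 8/17 40/17; 0 0 1]
T5·…·T1 = [-69/221 -268/221 -1340/221; -365/442 -1/221 -5/221; 0 0 1]
T6·…·T1 = [-69/221 -268/221 -2224/221; -365/442 -1/221 216/221; 0 0 1]
det M = -1; M⁻¹ = [1/221 -268/221 16/13; -365/442 69/221 -112/13; 0 0 1]
M⁻¹ · (-12383/1105, 3973/2210)ᵀ = (-1, 6/5)ᵀ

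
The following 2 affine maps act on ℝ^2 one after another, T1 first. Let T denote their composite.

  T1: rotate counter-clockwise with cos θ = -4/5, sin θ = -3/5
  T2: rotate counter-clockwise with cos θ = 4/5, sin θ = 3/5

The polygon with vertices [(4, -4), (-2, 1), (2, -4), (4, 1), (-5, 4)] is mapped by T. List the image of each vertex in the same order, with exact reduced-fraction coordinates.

T1 rotate counter-clockwise with cos θ = -4/5, sin θ = -3/5: (4, -4) → (-28/5, 4/5); (-2, 1) → (11/5, 2/5); (2, -4) → (-4, 2); (4, 1) → (-13/5, -16/5); (-5, 4) → (32/5, -1/5)
T2 rotate counter-clockwise with cos θ = 4/5, sin θ = 3/5: (-28/5, 4/5) → (-124/25, -68/25); (11/5, 2/5) → (38/25, 41/25); (-4, 2) → (-22/5, -4/5); (-13/5, -16/5) → (-4/25, -103/25); (32/5, -1/5) → (131/25, 92/25)

image vertices: (-124/25, -68/25), (38/25, 41/25), (-22/5, -4/5), (-4/25, -103/25), (131/25, 92/25)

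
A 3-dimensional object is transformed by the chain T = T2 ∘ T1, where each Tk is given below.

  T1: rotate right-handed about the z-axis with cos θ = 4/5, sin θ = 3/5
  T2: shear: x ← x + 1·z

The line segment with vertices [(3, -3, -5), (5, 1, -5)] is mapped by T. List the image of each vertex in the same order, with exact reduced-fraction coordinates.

image vertices: (-4/5, -3/5, -5), (-8/5, 19/5, -5)

T1 rotate right-handed about the z-axis with cos θ = 4/5, sin θ = 3/5: (3, -3, -5) → (21/5, -3/5, -5); (5, 1, -5) → (17/5, 19/5, -5)
T2 shear: x ← x + 1·z: (21/5, -3/5, -5) → (-4/5, -3/5, -5); (17/5, 19/5, -5) → (-8/5, 19/5, -5)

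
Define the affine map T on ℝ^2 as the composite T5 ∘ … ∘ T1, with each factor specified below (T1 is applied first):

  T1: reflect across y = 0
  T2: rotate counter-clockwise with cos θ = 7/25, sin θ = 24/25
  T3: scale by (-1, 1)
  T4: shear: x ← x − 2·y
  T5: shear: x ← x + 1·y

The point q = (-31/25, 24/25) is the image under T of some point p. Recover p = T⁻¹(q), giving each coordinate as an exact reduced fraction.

T1 = [1 0 0; 0 -1 0; 0 0 1]
T2·T1 = [7/25 24/25 0; 24/25 -7/25 0; 0 0 1]
T3·…·T1 = [-7/25 -24/25 0; 24/25 -7/25 0; 0 0 1]
T4·…·T1 = [-11/5 -2/5 0; 24/25 -7/25 0; 0 0 1]
T5·…·T1 = [-31/25 -17/25 0; 24/25 -7/25 0; 0 0 1]
det M = 1; M⁻¹ = [-7/25 17/25 0; -24/25 -31/25 0; 0 0 1]
M⁻¹ · (-31/25, 24/25)ᵀ = (1, 0)ᵀ

p = (1, 0)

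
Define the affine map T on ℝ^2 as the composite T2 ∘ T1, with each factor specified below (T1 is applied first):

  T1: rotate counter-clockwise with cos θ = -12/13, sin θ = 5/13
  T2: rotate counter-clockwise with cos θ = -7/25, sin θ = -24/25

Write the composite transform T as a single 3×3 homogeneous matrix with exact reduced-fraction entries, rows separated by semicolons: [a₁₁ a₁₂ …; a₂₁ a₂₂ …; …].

T = [204/325 -253/325 0; 253/325 204/325 0; 0 0 1]

T1 = [-12/13 -5/13 0; 5/13 -12/13 0; 0 0 1]
T2·T1 = [204/325 -253/325 0; 253/325 204/325 0; 0 0 1]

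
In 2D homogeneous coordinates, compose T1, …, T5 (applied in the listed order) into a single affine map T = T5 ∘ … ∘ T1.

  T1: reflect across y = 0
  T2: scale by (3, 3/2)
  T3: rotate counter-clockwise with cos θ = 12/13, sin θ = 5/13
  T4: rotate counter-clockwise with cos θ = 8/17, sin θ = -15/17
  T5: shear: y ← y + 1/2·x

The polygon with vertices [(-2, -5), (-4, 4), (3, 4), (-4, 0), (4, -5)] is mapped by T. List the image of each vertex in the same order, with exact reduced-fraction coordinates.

image vertices: (24/221, 4269/442), (-2892/221, -792/221), (699/221, -3873/442), (-2052/221, 654/221), (3102/221, 2307/442)

T1 reflect across y = 0: (-2, -5) → (-2, 5); (-4, 4) → (-4, -4); (3, 4) → (3, -4); (-4, 0) → (-4, 0); (4, -5) → (4, 5)
T2 scale by (3, 3/2): (-2, 5) → (-6, 15/2); (-4, -4) → (-12, -6); (3, -4) → (9, -6); (-4, 0) → (-12, 0); (4, 5) → (12, 15/2)
T3 rotate counter-clockwise with cos θ = 12/13, sin θ = 5/13: (-6, 15/2) → (-219/26, 60/13); (-12, -6) → (-114/13, -132/13); (9, -6) → (138/13, -27/13); (-12, 0) → (-144/13, -60/13); (12, 15/2) → (213/26, 150/13)
T4 rotate counter-clockwise with cos θ = 8/17, sin θ = -15/17: (-219/26, 60/13) → (24/221, 4245/442); (-114/13, -132/13) → (-2892/221, 654/221); (138/13, -27/13) → (699/221, -2286/221); (-144/13, -60/13) → (-2052/221, 1680/221); (213/26, 150/13) → (3102/221, -795/442)
T5 shear: y ← y + 1/2·x: (24/221, 4245/442) → (24/221, 4269/442); (-2892/221, 654/221) → (-2892/221, -792/221); (699/221, -2286/221) → (699/221, -3873/442); (-2052/221, 1680/221) → (-2052/221, 654/221); (3102/221, -795/442) → (3102/221, 2307/442)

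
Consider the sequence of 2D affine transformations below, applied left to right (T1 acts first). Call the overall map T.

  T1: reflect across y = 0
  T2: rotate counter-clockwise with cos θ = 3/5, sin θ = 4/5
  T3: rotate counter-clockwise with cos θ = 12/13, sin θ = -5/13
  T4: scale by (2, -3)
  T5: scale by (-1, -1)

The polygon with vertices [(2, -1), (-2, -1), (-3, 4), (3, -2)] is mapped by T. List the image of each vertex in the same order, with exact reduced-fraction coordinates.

T1 reflect across y = 0: (2, -1) → (2, 1); (-2, -1) → (-2, 1); (-3, 4) → (-3, -4); (3, -2) → (3, 2)
T2 rotate counter-clockwise with cos θ = 3/5, sin θ = 4/5: (2, 1) → (2/5, 11/5); (-2, 1) → (-2, -1); (-3, -4) → (7/5, -24/5); (3, 2) → (1/5, 18/5)
T3 rotate counter-clockwise with cos θ = 12/13, sin θ = -5/13: (2/5, 11/5) → (79/65, 122/65); (-2, -1) → (-29/13, -2/13); (7/5, -24/5) → (-36/65, -323/65); (1/5, 18/5) → (102/65, 211/65)
T4 scale by (2, -3): (79/65, 122/65) → (158/65, -366/65); (-29/13, -2/13) → (-58/13, 6/13); (-36/65, -323/65) → (-72/65, 969/65); (102/65, 211/65) → (204/65, -633/65)
T5 scale by (-1, -1): (158/65, -366/65) → (-158/65, 366/65); (-58/13, 6/13) → (58/13, -6/13); (-72/65, 969/65) → (72/65, -969/65); (204/65, -633/65) → (-204/65, 633/65)

image vertices: (-158/65, 366/65), (58/13, -6/13), (72/65, -969/65), (-204/65, 633/65)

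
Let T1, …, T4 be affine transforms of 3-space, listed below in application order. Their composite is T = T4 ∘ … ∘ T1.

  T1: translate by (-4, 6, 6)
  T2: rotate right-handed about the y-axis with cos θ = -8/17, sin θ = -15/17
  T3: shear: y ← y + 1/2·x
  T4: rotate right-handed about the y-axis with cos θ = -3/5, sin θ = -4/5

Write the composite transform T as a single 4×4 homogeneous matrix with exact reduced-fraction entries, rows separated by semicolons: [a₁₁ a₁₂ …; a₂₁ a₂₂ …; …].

T1 = [1 0 0 -4; 0 1 0 6; 0 0 1 6; 0 0 0 1]
T2·T1 = [-8/17 0 -15/17 -58/17; 0 1 0 6; 15/17 0 -8/17 -108/17; 0 0 0 1]
T3·…·T1 = [-8/17 0 -15/17 -58/17; -4/17 1 -15/34 73/17; 15/17 0 -8/17 -108/17; 0 0 0 1]
T4·…·T1 = [-36/85 0 77/85 606/85; -4/17 1 -15/34 73/17; -77/85 0 -36/85 92/85; 0 0 0 1]

T = [-36/85 0 77/85 606/85; -4/17 1 -15/34 73/17; -77/85 0 -36/85 92/85; 0 0 0 1]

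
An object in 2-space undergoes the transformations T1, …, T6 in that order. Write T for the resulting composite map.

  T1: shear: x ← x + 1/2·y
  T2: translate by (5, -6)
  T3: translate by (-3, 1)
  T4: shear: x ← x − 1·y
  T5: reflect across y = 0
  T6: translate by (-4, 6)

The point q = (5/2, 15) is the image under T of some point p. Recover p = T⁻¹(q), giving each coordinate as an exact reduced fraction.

p = (-5/2, -4)

T1 = [1 1/2 0; 0 1 0; 0 0 1]
T2·T1 = [1 1/2 5; 0 1 -6; 0 0 1]
T3·…·T1 = [1 1/2 2; 0 1 -5; 0 0 1]
T4·…·T1 = [1 -1/2 7; 0 1 -5; 0 0 1]
T5·…·T1 = [1 -1/2 7; 0 -1 5; 0 0 1]
T6·…·T1 = [1 -1/2 3; 0 -1 11; 0 0 1]
det M = -1; M⁻¹ = [1 -1/2 5/2; 0 -1 11; 0 0 1]
M⁻¹ · (5/2, 15)ᵀ = (-5/2, -4)ᵀ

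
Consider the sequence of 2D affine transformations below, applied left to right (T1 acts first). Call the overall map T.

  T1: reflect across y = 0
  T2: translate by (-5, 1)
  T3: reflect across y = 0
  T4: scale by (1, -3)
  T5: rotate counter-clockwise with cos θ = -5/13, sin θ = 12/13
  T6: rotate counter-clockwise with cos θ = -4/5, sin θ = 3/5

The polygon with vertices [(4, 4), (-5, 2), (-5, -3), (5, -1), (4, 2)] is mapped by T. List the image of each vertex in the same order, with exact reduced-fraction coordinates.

image vertices: (-551/65, 207/65), (-29/65, 678/65), (916/65, 438/65), (378/65, -96/65), (-173/65, 111/65)

T1 reflect across y = 0: (4, 4) → (4, -4); (-5, 2) → (-5, -2); (-5, -3) → (-5, 3); (5, -1) → (5, 1); (4, 2) → (4, -2)
T2 translate by (-5, 1): (4, -4) → (-1, -3); (-5, -2) → (-10, -1); (-5, 3) → (-10, 4); (5, 1) → (0, 2); (4, -2) → (-1, -1)
T3 reflect across y = 0: (-1, -3) → (-1, 3); (-10, -1) → (-10, 1); (-10, 4) → (-10, -4); (0, 2) → (0, -2); (-1, -1) → (-1, 1)
T4 scale by (1, -3): (-1, 3) → (-1, -9); (-10, 1) → (-10, -3); (-10, -4) → (-10, 12); (0, -2) → (0, 6); (-1, 1) → (-1, -3)
T5 rotate counter-clockwise with cos θ = -5/13, sin θ = 12/13: (-1, -9) → (113/13, 33/13); (-10, -3) → (86/13, -105/13); (-10, 12) → (-94/13, -180/13); (0, 6) → (-72/13, -30/13); (-1, -3) → (41/13, 3/13)
T6 rotate counter-clockwise with cos θ = -4/5, sin θ = 3/5: (113/13, 33/13) → (-551/65, 207/65); (86/13, -105/13) → (-29/65, 678/65); (-94/13, -180/13) → (916/65, 438/65); (-72/13, -30/13) → (378/65, -96/65); (41/13, 3/13) → (-173/65, 111/65)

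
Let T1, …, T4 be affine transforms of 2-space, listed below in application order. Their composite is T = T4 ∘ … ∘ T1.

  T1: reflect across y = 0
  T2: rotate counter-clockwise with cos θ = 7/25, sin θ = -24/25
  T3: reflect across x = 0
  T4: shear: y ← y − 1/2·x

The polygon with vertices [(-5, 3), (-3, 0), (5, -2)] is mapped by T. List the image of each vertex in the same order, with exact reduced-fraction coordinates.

T1 reflect across y = 0: (-5, 3) → (-5, -3); (-3, 0) → (-3, 0); (5, -2) → (5, 2)
T2 rotate counter-clockwise with cos θ = 7/25, sin θ = -24/25: (-5, -3) → (-107/25, 99/25); (-3, 0) → (-21/25, 72/25); (5, 2) → (83/25, -106/25)
T3 reflect across x = 0: (-107/25, 99/25) → (107/25, 99/25); (-21/25, 72/25) → (21/25, 72/25); (83/25, -106/25) → (-83/25, -106/25)
T4 shear: y ← y − 1/2·x: (107/25, 99/25) → (107/25, 91/50); (21/25, 72/25) → (21/25, 123/50); (-83/25, -106/25) → (-83/25, -129/50)

image vertices: (107/25, 91/50), (21/25, 123/50), (-83/25, -129/50)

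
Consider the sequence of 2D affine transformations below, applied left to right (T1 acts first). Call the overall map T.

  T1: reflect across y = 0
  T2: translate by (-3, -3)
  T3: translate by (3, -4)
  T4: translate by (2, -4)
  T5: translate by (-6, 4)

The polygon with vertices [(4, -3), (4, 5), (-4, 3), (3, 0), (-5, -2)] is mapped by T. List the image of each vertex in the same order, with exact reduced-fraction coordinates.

image vertices: (0, -4), (0, -12), (-8, -10), (-1, -7), (-9, -5)

T1 reflect across y = 0: (4, -3) → (4, 3); (4, 5) → (4, -5); (-4, 3) → (-4, -3); (3, 0) → (3, 0); (-5, -2) → (-5, 2)
T2 translate by (-3, -3): (4, 3) → (1, 0); (4, -5) → (1, -8); (-4, -3) → (-7, -6); (3, 0) → (0, -3); (-5, 2) → (-8, -1)
T3 translate by (3, -4): (1, 0) → (4, -4); (1, -8) → (4, -12); (-7, -6) → (-4, -10); (0, -3) → (3, -7); (-8, -1) → (-5, -5)
T4 translate by (2, -4): (4, -4) → (6, -8); (4, -12) → (6, -16); (-4, -10) → (-2, -14); (3, -7) → (5, -11); (-5, -5) → (-3, -9)
T5 translate by (-6, 4): (6, -8) → (0, -4); (6, -16) → (0, -12); (-2, -14) → (-8, -10); (5, -11) → (-1, -7); (-3, -9) → (-9, -5)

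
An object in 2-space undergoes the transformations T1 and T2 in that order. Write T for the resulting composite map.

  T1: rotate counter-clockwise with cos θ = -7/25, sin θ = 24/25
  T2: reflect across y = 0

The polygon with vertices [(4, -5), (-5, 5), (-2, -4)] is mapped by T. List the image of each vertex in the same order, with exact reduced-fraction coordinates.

T1 rotate counter-clockwise with cos θ = -7/25, sin θ = 24/25: (4, -5) → (92/25, 131/25); (-5, 5) → (-17/5, -31/5); (-2, -4) → (22/5, -4/5)
T2 reflect across y = 0: (92/25, 131/25) → (92/25, -131/25); (-17/5, -31/5) → (-17/5, 31/5); (22/5, -4/5) → (22/5, 4/5)

image vertices: (92/25, -131/25), (-17/5, 31/5), (22/5, 4/5)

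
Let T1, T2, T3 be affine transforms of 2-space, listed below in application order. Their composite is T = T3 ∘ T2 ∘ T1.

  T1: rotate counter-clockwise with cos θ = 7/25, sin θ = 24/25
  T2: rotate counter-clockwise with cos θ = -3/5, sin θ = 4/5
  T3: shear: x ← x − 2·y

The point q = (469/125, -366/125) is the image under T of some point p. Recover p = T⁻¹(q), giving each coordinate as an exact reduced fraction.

T1 = [7/25 -24/25 0; 24/25 7/25 0; 0 0 1]
T2·T1 = [-117/125 44/125 0; -44/125 -117/125 0; 0 0 1]
T3·…·T1 = [-29/125 278/125 0; -44/125 -117/125 0; 0 0 1]
det M = 1; M⁻¹ = [-117/125 -278/125 0; 44/125 -29/125 0; 0 0 1]
M⁻¹ · (469/125, -366/125)ᵀ = (3, 2)ᵀ

p = (3, 2)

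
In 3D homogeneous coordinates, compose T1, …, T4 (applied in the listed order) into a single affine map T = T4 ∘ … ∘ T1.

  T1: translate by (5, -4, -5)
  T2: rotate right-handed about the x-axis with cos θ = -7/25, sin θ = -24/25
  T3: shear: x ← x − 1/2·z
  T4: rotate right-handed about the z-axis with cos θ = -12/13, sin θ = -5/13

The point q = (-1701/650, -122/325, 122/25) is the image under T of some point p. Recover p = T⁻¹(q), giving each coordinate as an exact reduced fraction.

T1 = [1 0 0 5; 0 1 0 -4; 0 0 1 -5; 0 0 0 1]
T2·T1 = [1 0 0 5; 0 -7/25 24/25 -92/25; 0 -24/25 -7/25 131/25; 0 0 0 1]
T3·…·T1 = [1 12/25 7/50 119/50; 0 -7/25 24/25 -92/25; 0 -24/25 -7/25 131/25; 0 0 0 1]
T4·…·T1 = [-12/13 -179/325 6/25 -1174/325; -5/13 24/325 -47/50 1613/650; 0 -24/25 -7/25 131/25; 0 0 0 1]
det M = 1; M⁻¹ = [-12/13 -5/13 1/2 -5; -7/65 84/325 -24/25 4; 24/65 -288/325 -7/25 5; 0 0 0 1]
M⁻¹ · (-1701/650, -122/325, 122/25)ᵀ = (0, -1/2, 3)ᵀ

p = (0, -1/2, 3)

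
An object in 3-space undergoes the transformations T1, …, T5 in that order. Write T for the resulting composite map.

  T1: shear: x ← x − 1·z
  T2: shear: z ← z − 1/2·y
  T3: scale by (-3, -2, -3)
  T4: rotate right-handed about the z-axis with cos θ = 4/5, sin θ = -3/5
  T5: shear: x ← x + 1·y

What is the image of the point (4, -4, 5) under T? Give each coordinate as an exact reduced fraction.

T(p) = (59/5, 23/5, -21)

T1 shear: x ← x − 1·z: (4, -4, 5) → (-1, -4, 5)
T2 shear: z ← z − 1/2·y: (-1, -4, 5) → (-1, -4, 7)
T3 scale by (-3, -2, -3): (-1, -4, 7) → (3, 8, -21)
T4 rotate right-handed about the z-axis with cos θ = 4/5, sin θ = -3/5: (3, 8, -21) → (36/5, 23/5, -21)
T5 shear: x ← x + 1·y: (36/5, 23/5, -21) → (59/5, 23/5, -21)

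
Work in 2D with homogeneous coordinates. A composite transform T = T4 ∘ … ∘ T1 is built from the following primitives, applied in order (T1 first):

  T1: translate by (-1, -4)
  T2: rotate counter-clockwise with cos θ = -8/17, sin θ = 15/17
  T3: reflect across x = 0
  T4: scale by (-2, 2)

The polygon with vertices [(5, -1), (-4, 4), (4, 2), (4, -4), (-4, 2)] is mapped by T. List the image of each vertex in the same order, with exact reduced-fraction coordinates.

T1 translate by (-1, -4): (5, -1) → (4, -5); (-4, 4) → (-5, 0); (4, 2) → (3, -2); (4, -4) → (3, -8); (-4, 2) → (-5, -2)
T2 rotate counter-clockwise with cos θ = -8/17, sin θ = 15/17: (4, -5) → (43/17, 100/17); (-5, 0) → (40/17, -75/17); (3, -2) → (6/17, 61/17); (3, -8) → (96/17, 109/17); (-5, -2) → (70/17, -59/17)
T3 reflect across x = 0: (43/17, 100/17) → (-43/17, 100/17); (40/17, -75/17) → (-40/17, -75/17); (6/17, 61/17) → (-6/17, 61/17); (96/17, 109/17) → (-96/17, 109/17); (70/17, -59/17) → (-70/17, -59/17)
T4 scale by (-2, 2): (-43/17, 100/17) → (86/17, 200/17); (-40/17, -75/17) → (80/17, -150/17); (-6/17, 61/17) → (12/17, 122/17); (-96/17, 109/17) → (192/17, 218/17); (-70/17, -59/17) → (140/17, -118/17)

image vertices: (86/17, 200/17), (80/17, -150/17), (12/17, 122/17), (192/17, 218/17), (140/17, -118/17)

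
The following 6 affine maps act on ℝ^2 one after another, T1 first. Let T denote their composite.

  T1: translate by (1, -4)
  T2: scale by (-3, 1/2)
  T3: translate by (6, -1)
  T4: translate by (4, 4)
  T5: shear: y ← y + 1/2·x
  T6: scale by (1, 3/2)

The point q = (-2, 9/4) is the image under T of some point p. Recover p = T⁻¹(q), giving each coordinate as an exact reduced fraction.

T1 = [1 0 1; 0 1 -4; 0 0 1]
T2·T1 = [-3 0 -3; 0 1/2 -2; 0 0 1]
T3·…·T1 = [-3 0 3; 0 1/2 -3; 0 0 1]
T4·…·T1 = [-3 0 7; 0 1/2 1; 0 0 1]
T5·…·T1 = [-3 0 7; -3/2 1/2 9/2; 0 0 1]
T6·…·T1 = [-3 0 7; -9/4 3/4 27/4; 0 0 1]
det M = -9/4; M⁻¹ = [-1/3 0 7/3; -1 4/3 -2; 0 0 1]
M⁻¹ · (-2, 9/4)ᵀ = (3, 3)ᵀ

p = (3, 3)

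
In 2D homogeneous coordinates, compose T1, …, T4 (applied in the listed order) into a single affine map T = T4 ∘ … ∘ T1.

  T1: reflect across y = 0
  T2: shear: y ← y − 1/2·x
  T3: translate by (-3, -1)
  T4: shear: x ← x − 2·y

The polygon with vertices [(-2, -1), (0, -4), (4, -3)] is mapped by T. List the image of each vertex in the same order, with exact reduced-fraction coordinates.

image vertices: (-7, 1), (-9, 3), (1, 0)

T1 reflect across y = 0: (-2, -1) → (-2, 1); (0, -4) → (0, 4); (4, -3) → (4, 3)
T2 shear: y ← y − 1/2·x: (-2, 1) → (-2, 2); (0, 4) → (0, 4); (4, 3) → (4, 1)
T3 translate by (-3, -1): (-2, 2) → (-5, 1); (0, 4) → (-3, 3); (4, 1) → (1, 0)
T4 shear: x ← x − 2·y: (-5, 1) → (-7, 1); (-3, 3) → (-9, 3); (1, 0) → (1, 0)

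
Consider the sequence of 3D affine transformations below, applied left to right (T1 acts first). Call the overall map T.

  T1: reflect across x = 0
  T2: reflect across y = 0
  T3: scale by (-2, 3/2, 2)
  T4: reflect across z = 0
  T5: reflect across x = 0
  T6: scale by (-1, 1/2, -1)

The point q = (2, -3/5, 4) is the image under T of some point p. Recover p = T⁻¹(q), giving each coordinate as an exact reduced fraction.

T1 = [-1 0 0 0; 0 1 0 0; 0 0 1 0; 0 0 0 1]
T2·T1 = [-1 0 0 0; 0 -1 0 0; 0 0 1 0; 0 0 0 1]
T3·…·T1 = [2 0 0 0; 0 -3/2 0 0; 0 0 2 0; 0 0 0 1]
T4·…·T1 = [2 0 0 0; 0 -3/2 0 0; 0 0 -2 0; 0 0 0 1]
T5·…·T1 = [-2 0 0 0; 0 -3/2 0 0; 0 0 -2 0; 0 0 0 1]
T6·…·T1 = [2 0 0 0; 0 -3/4 0 0; 0 0 2 0; 0 0 0 1]
det M = -3; M⁻¹ = [1/2 0 0 0; 0 -4/3 0 0; 0 0 1/2 0; 0 0 0 1]
M⁻¹ · (2, -3/5, 4)ᵀ = (1, 4/5, 2)ᵀ

p = (1, 4/5, 2)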